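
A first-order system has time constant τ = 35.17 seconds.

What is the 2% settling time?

For first-order system, 2% settling time ≈ 4τ = 4 × 35.17 = 140.68 s.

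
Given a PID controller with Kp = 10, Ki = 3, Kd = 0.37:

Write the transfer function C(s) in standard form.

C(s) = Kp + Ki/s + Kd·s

Substituting values: C(s) = 10 + 3/s + 0.37s = (0.37s² + 10s + 3)/s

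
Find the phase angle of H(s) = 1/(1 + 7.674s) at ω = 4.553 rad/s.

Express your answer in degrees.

Phase = -arctan(ωτ) = -arctan(4.553 × 7.674) = -88.4°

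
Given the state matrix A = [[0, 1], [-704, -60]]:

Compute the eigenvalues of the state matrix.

det(A - λI) = λ² - (-60)λ + 704 = (λ - (-16))(λ - (-44)). Eigenvalues: -16, -44.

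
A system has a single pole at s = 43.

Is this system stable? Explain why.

Pole at s = 43 is in the right half-plane. Unstable.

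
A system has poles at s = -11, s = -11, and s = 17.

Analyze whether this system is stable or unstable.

Pole(s) at s = 17 are not in the left half-plane. System is unstable.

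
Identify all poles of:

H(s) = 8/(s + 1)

Pole is where denominator = 0: s + 1 = 0, so s = -1.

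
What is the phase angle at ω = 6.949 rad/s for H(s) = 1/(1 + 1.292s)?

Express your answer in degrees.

Phase = -arctan(ωτ) = -arctan(6.949 × 1.292) = -83.6°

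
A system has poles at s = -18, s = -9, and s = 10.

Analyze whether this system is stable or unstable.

Pole(s) at s = 10 are not in the left half-plane. System is unstable.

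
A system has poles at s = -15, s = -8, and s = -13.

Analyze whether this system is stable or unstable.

All poles are in the left half-plane. System is stable.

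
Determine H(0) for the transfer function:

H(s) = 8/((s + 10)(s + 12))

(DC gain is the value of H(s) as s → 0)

DC gain = H(0) = 8/(10 × 12) = 8/120 = 0.0667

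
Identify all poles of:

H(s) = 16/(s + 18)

Pole is where denominator = 0: s + 18 = 0, so s = -18.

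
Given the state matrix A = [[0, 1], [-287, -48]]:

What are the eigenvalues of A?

det(A - λI) = λ² - (-48)λ + 287 = (λ - (-7))(λ - (-41)). Eigenvalues: -7, -41.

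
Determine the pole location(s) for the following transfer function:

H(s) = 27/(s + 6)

Pole is where denominator = 0: s + 6 = 0, so s = -6.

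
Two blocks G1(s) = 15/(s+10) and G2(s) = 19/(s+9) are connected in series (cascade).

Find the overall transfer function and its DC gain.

Series: multiply transfer functions. G_eq = 15/(s+10) × 19/(s+9) = 285/((s+10)(s+9)). DC gain = 285/(10×9) = 3.1667.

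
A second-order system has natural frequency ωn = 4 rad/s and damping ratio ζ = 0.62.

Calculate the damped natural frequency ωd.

ωd = ωn√(1 - ζ²) = 4√(1 - 0.62²) = 3.14 rad/s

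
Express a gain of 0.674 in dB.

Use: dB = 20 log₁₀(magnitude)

dB = 20 log₁₀(0.674) = -3.4 dB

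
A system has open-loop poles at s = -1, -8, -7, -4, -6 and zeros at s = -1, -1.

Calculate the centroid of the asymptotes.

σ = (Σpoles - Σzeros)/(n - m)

σ = (Σpoles - Σzeros)/(n - m) = (-26 - (-2))/(5 - 2) = -24/3 = -8.0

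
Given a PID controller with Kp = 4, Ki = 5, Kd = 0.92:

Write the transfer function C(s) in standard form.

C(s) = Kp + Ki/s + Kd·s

Substituting values: C(s) = 4 + 5/s + 0.92s = (0.92s² + 4s + 5)/s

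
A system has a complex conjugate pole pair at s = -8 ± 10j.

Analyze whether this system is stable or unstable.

Real part of poles is -8 (< 0, left half-plane). Stable.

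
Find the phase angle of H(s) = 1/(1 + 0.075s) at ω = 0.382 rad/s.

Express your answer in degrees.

Phase = -arctan(ωτ) = -arctan(0.382 × 0.075) = -1.6°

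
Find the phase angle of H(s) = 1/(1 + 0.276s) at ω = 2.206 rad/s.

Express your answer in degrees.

Phase = -arctan(ωτ) = -arctan(2.206 × 0.276) = -31.3°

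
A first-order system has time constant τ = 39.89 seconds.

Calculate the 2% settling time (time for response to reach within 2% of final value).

For first-order system, 2% settling time ≈ 4τ = 4 × 39.89 = 159.56 s.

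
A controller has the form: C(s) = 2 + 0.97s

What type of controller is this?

This is a Proportional-Derivative (PD) controller.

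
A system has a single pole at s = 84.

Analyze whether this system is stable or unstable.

Pole at s = 84 is in the right half-plane. Unstable.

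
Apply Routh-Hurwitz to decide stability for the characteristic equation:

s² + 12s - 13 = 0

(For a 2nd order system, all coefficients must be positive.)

Coefficients: 1, 12, -13. c=-13 not positive, so system is unstable.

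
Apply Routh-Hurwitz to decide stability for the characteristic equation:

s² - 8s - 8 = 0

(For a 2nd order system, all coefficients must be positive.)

Coefficients: 1, -8, -8. b=-8, c=-8 not positive, so system is unstable.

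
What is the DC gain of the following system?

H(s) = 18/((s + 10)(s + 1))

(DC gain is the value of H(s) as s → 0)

DC gain = H(0) = 18/(10 × 1) = 18/10 = 1.8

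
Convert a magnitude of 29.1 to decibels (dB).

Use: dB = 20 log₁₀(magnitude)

dB = 20 log₁₀(29.1) = 29.3 dB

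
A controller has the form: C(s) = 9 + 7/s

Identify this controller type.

This is a Proportional-Integral (PI) controller.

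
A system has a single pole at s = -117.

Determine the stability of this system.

Pole at s = -117 is in the left half-plane. Stable.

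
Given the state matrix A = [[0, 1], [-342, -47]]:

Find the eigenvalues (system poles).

det(A - λI) = λ² - (-47)λ + 342 = (λ - (-38))(λ - (-9)). Eigenvalues: -38, -9.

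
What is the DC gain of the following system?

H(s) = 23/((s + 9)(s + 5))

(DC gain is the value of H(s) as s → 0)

DC gain = H(0) = 23/(9 × 5) = 23/45 = 0.5111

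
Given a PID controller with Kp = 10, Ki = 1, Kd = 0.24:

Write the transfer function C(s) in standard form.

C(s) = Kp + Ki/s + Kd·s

Substituting values: C(s) = 10 + 1/s + 0.24s = (0.24s² + 10s + 1)/s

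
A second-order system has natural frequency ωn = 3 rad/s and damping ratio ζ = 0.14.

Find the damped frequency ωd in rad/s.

ωd = ωn√(1 - ζ²) = 3√(1 - 0.14²) = 2.97 rad/s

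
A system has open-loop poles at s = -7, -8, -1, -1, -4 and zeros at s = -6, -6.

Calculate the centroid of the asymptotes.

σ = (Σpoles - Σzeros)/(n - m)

σ = (Σpoles - Σzeros)/(n - m) = (-21 - (-12))/(5 - 2) = -9/3 = -3.0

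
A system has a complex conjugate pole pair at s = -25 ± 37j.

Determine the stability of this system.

Real part of poles is -25 (< 0, left half-plane). Stable.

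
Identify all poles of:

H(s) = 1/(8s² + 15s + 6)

Discriminant = 15² - 4×8×6 = 225 - 192 = 33 > 0, so two distinct real poles. Using quadratic formula: s = (-15 ± √33)/(2×8) = (-15 ± √33)/16, with √33 ≈ 5.7446. s₁ ≈ -0.5785, s₂ ≈ -1.2965. Poles: s₁ = -0.5785, s₂ = -1.2965.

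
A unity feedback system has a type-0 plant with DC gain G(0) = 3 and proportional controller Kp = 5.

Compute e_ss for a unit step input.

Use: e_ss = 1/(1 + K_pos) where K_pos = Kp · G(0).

K_pos = Kp · G(0) = 5 × 3 = 15. e_ss = 1/(1 + 15) = 0.0625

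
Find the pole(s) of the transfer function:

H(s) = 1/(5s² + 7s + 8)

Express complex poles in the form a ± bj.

Discriminant = 7² - 4×5×8 = 49 - 160 = -111 < 0, so the poles are a complex conjugate pair s = (-7 ± j√111)/(2×5). Real part = -7/(2×5) = -7/10 = -0.7; imaginary part = ±√111/(2×5) ≈ 1.0536. Poles: s = -0.7 ± 1.0536j.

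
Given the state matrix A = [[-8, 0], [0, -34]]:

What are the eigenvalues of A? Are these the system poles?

For diagonal matrix, eigenvalues are diagonal entries: λ₁ = -8, λ₂ = -34. Eigenvalues of A = system poles.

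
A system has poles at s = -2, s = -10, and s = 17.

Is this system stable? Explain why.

Pole(s) at s = 17 are not in the left half-plane. System is unstable.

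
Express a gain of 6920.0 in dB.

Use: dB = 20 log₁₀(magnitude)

dB = 20 log₁₀(6920.0) = 76.8 dB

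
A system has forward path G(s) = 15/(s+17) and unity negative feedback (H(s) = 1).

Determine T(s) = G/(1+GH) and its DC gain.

T(s) = G/(1+GH) = [15/(s+17)] / [1 + 15/(s+17)] = 15/(s+17+15) = 15/(s+32). DC gain = 15/32 = 0.46875.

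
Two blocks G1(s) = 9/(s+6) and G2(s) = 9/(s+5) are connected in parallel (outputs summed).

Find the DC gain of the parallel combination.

Parallel: G_eq = G1 + G2. DC gain = G1(0) + G2(0) = 9/6 + 9/5 = 1.5 + 1.8 = 3.3.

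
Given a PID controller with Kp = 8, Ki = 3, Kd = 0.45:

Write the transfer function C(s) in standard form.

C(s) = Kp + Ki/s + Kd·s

Substituting values: C(s) = 8 + 3/s + 0.45s = (0.45s² + 8s + 3)/s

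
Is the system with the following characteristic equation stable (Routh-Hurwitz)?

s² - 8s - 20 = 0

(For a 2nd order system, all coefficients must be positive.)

Coefficients: 1, -8, -20. b=-8, c=-20 not positive, so system is unstable.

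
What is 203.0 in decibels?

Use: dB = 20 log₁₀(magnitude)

dB = 20 log₁₀(203.0) = 46.1 dB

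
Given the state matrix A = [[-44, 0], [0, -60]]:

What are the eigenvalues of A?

For diagonal matrix, eigenvalues are diagonal entries: λ₁ = -44, λ₂ = -60.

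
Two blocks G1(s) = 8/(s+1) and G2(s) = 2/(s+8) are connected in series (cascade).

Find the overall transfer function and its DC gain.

Series: multiply transfer functions. G_eq = 8/(s+1) × 2/(s+8) = 16/((s+1)(s+8)). DC gain = 16/(1×8) = 2.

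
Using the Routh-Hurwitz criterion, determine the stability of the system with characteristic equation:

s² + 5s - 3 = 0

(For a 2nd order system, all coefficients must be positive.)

Coefficients: 1, 5, -3. c=-3 not positive, so system is unstable.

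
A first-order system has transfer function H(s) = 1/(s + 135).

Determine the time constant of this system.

For H(s) = 1/(s + 1/τ), the pole is at -1/τ = -135, so τ = 1/135 = 0.0074 s.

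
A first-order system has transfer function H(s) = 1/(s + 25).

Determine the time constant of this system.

For H(s) = 1/(s + 1/τ), the pole is at -1/τ = -25, so τ = 1/25 = 0.04 s.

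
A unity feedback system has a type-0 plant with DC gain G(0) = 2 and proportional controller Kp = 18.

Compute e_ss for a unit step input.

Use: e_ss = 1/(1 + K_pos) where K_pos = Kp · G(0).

K_pos = Kp · G(0) = 18 × 2 = 36. e_ss = 1/(1 + 36) = 0.0270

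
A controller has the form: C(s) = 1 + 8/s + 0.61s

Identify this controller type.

This is a Proportional-Integral-Derivative (PID) controller.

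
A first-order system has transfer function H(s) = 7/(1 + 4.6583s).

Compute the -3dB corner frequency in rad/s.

Corner frequency = 1/τ = 1/4.6583 = 0.215 rad/s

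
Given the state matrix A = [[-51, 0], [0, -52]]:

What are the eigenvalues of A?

For diagonal matrix, eigenvalues are diagonal entries: λ₁ = -51, λ₂ = -52.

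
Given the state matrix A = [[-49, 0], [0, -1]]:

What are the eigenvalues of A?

For diagonal matrix, eigenvalues are diagonal entries: λ₁ = -49, λ₂ = -1.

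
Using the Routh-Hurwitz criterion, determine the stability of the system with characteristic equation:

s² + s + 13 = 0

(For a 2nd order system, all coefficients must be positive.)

Coefficients: 1, 1, 13. All positive, so system is stable.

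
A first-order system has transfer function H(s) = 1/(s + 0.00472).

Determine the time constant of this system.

For H(s) = 1/(s + 1/τ), the pole is at -1/τ = -0.00472, so τ = 1/0.00472 = 211.9 s.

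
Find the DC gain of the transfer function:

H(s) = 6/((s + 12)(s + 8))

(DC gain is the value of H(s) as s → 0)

DC gain = H(0) = 6/(12 × 8) = 6/96 = 0.0625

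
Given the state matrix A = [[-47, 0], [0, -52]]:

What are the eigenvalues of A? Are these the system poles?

For diagonal matrix, eigenvalues are diagonal entries: λ₁ = -47, λ₂ = -52. Eigenvalues of A = system poles.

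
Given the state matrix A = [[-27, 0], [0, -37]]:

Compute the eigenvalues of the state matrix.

For diagonal matrix, eigenvalues are diagonal entries: λ₁ = -27, λ₂ = -37.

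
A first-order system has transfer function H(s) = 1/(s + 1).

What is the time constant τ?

For H(s) = 1/(s + 1/τ), the pole is at -1/τ = -1, so τ = 1/1 = 1 s.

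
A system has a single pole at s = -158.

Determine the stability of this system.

Pole at s = -158 is in the left half-plane. Stable.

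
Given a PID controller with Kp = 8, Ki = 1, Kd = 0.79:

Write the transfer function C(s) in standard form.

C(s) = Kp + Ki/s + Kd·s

Substituting values: C(s) = 8 + 1/s + 0.79s = (0.79s² + 8s + 1)/s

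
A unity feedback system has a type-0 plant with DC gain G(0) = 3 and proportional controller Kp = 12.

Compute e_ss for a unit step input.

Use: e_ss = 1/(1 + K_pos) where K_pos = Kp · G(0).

K_pos = Kp · G(0) = 12 × 3 = 36. e_ss = 1/(1 + 36) = 0.0270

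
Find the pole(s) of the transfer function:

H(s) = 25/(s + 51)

Pole is where denominator = 0: s + 51 = 0, so s = -51.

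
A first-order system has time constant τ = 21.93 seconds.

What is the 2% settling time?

For first-order system, 2% settling time ≈ 4τ = 4 × 21.93 = 87.72 s.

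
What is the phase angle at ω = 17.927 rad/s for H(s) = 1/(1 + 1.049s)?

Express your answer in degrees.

Phase = -arctan(ωτ) = -arctan(17.927 × 1.049) = -87.0°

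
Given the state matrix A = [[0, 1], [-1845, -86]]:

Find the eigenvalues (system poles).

det(A - λI) = λ² - (-86)λ + 1845 = (λ - (-41))(λ - (-45)). Eigenvalues: -41, -45.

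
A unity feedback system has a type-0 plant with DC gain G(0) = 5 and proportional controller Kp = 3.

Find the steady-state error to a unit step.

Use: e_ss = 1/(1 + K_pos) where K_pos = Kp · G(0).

K_pos = Kp · G(0) = 3 × 5 = 15. e_ss = 1/(1 + 15) = 0.0625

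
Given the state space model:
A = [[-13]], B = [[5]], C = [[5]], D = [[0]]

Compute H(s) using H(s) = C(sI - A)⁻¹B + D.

(sI - A)⁻¹ = 1/(s + 13). H(s) = 5 × 5/(s + 13) + 0 = 25/(s + 13).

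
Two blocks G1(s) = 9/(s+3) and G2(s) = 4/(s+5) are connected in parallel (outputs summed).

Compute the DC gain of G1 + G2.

Parallel: G_eq = G1 + G2. DC gain = G1(0) + G2(0) = 9/3 + 4/5 = 3 + 0.8 = 3.8.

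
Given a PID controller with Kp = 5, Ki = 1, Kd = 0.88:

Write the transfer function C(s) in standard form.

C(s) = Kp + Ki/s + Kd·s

Substituting values: C(s) = 5 + 1/s + 0.88s = (0.88s² + 5s + 1)/s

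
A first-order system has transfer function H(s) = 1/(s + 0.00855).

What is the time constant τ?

For H(s) = 1/(s + 1/τ), the pole is at -1/τ = -0.00855, so τ = 1/0.00855 = 117 s.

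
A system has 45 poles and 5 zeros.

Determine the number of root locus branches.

Root locus has n branches where n = number of poles = 45.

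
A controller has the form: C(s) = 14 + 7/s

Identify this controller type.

This is a Proportional-Integral (PI) controller.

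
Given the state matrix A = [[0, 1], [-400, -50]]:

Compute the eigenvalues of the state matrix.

det(A - λI) = λ² - (-50)λ + 400 = (λ - (-40))(λ - (-10)). Eigenvalues: -40, -10.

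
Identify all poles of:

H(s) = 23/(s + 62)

Pole is where denominator = 0: s + 62 = 0, so s = -62.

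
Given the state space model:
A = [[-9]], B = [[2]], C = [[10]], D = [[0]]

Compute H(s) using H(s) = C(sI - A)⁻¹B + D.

(sI - A)⁻¹ = 1/(s + 9). H(s) = 10 × 2/(s + 9) + 0 = 20/(s + 9).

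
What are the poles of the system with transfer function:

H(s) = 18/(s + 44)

Pole is where denominator = 0: s + 44 = 0, so s = -44.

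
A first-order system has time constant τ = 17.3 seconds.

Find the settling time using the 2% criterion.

For first-order system, 2% settling time ≈ 4τ = 4 × 17.3 = 69.2 s.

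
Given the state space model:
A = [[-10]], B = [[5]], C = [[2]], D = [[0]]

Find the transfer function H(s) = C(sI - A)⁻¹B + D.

(sI - A)⁻¹ = 1/(s + 10). H(s) = 2 × 5/(s + 10) + 0 = 10/(s + 10).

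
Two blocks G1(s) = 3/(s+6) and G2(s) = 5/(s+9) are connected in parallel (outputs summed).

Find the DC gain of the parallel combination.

Parallel: G_eq = G1 + G2. DC gain = G1(0) + G2(0) = 3/6 + 5/9 = 0.5 + 0.5556 = 1.0556.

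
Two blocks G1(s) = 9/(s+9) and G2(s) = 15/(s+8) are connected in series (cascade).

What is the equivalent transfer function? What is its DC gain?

Series: multiply transfer functions. G_eq = 9/(s+9) × 15/(s+8) = 135/((s+9)(s+8)). DC gain = 135/(9×8) = 1.875.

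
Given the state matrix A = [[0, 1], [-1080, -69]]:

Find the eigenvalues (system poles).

det(A - λI) = λ² - (-69)λ + 1080 = (λ - (-45))(λ - (-24)). Eigenvalues: -45, -24.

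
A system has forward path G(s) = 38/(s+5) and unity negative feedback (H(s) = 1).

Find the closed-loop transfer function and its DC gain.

T(s) = G/(1+GH) = [38/(s+5)] / [1 + 38/(s+5)] = 38/(s+5+38) = 38/(s+43). DC gain = 38/43 = 0.8837.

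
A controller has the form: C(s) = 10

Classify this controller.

This is a Proportional (P) controller.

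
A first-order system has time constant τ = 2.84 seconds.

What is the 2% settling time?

For first-order system, 2% settling time ≈ 4τ = 4 × 2.84 = 11.36 s.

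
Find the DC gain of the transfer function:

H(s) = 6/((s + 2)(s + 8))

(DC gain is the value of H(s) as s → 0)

DC gain = H(0) = 6/(2 × 8) = 6/16 = 0.375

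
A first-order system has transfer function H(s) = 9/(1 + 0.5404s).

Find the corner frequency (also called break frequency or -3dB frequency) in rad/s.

Corner frequency = 1/τ = 1/0.5404 = 1.85 rad/s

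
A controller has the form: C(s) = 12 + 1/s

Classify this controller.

This is a Proportional-Integral (PI) controller.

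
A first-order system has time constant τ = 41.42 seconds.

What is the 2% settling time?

For first-order system, 2% settling time ≈ 4τ = 4 × 41.42 = 165.68 s.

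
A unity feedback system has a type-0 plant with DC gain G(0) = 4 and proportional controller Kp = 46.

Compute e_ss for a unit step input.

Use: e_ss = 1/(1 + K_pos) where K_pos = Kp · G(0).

K_pos = Kp · G(0) = 46 × 4 = 184. e_ss = 1/(1 + 184) = 0.0054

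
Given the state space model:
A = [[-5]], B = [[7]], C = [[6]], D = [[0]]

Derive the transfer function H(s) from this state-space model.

(sI - A)⁻¹ = 1/(s + 5). H(s) = 6 × 7/(s + 5) + 0 = 42/(s + 5).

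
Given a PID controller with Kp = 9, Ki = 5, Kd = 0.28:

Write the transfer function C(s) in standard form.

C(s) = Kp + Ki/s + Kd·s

Substituting values: C(s) = 9 + 5/s + 0.28s = (0.28s² + 9s + 5)/s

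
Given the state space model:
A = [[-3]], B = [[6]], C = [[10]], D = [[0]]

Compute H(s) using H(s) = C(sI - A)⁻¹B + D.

(sI - A)⁻¹ = 1/(s + 3). H(s) = 10 × 6/(s + 3) + 0 = 60/(s + 3).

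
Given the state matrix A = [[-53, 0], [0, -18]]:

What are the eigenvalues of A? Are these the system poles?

For diagonal matrix, eigenvalues are diagonal entries: λ₁ = -53, λ₂ = -18. Eigenvalues of A = system poles.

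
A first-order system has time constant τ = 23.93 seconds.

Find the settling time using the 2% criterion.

For first-order system, 2% settling time ≈ 4τ = 4 × 23.93 = 95.72 s.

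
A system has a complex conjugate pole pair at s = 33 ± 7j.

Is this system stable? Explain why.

Real part of poles is 33 (> 0, right half-plane). Unstable.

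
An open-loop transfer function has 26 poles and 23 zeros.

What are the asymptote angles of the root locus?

n - m = 26 - 23 = 3. Angles: θk = (2k + 1)·180°/3 = 60°, 180°, 300°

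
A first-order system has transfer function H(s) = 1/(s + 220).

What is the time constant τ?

For H(s) = 1/(s + 1/τ), the pole is at -1/τ = -220, so τ = 1/220 = 0.0045 s.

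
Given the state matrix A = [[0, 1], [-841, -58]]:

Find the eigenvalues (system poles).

det(A - λI) = λ² - (-58)λ + 841 = (λ - (-29))(λ - (-29)). Eigenvalues: -29, -29.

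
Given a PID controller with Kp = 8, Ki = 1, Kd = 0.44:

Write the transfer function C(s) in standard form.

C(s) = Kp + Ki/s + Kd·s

Substituting values: C(s) = 8 + 1/s + 0.44s = (0.44s² + 8s + 1)/s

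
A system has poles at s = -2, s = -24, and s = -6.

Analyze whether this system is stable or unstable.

All poles are in the left half-plane. System is stable.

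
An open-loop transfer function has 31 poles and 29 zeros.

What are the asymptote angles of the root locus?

n - m = 31 - 29 = 2. Angles: θk = (2k + 1)·180°/2 = 90°, 270°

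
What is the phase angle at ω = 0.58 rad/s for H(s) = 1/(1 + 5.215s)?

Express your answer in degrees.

Phase = -arctan(ωτ) = -arctan(0.58 × 5.215) = -71.7°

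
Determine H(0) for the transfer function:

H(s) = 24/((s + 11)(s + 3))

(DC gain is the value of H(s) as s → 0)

DC gain = H(0) = 24/(11 × 3) = 24/33 = 0.7273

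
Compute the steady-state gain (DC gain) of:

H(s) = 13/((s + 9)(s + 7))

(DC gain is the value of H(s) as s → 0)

DC gain = H(0) = 13/(9 × 7) = 13/63 = 0.2063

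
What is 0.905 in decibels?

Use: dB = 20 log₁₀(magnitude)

dB = 20 log₁₀(0.905) = -0.9 dB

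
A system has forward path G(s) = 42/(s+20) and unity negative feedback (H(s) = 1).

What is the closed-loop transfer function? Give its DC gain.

T(s) = G/(1+GH) = [42/(s+20)] / [1 + 42/(s+20)] = 42/(s+20+42) = 42/(s+62). DC gain = 42/62 = 0.6774.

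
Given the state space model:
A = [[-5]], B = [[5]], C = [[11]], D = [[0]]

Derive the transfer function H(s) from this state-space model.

(sI - A)⁻¹ = 1/(s + 5). H(s) = 11 × 5/(s + 5) + 0 = 55/(s + 5).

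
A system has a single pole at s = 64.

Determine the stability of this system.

Pole at s = 64 is in the right half-plane. Unstable.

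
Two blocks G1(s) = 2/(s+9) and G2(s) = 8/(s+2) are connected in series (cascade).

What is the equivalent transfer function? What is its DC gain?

Series: multiply transfer functions. G_eq = 2/(s+9) × 8/(s+2) = 16/((s+9)(s+2)). DC gain = 16/(9×2) = 0.8889.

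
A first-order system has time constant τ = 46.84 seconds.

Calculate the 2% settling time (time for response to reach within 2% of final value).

For first-order system, 2% settling time ≈ 4τ = 4 × 46.84 = 187.36 s.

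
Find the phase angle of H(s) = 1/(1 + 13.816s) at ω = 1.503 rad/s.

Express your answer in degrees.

Phase = -arctan(ωτ) = -arctan(1.503 × 13.816) = -87.2°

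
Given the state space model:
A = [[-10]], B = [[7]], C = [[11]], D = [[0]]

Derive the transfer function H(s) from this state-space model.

(sI - A)⁻¹ = 1/(s + 10). H(s) = 11 × 7/(s + 10) + 0 = 77/(s + 10).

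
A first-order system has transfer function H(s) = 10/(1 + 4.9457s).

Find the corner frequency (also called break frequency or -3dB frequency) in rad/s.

Corner frequency = 1/τ = 1/4.9457 = 0.202 rad/s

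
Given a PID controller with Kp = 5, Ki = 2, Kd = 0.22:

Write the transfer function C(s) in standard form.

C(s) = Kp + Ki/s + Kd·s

Substituting values: C(s) = 5 + 2/s + 0.22s = (0.22s² + 5s + 2)/s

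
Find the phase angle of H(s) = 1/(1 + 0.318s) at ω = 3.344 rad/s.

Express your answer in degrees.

Phase = -arctan(ωτ) = -arctan(3.344 × 0.318) = -46.8°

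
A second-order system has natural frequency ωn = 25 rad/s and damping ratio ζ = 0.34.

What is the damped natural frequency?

ωd = ωn√(1 - ζ²) = 25√(1 - 0.34²) = 23.51 rad/s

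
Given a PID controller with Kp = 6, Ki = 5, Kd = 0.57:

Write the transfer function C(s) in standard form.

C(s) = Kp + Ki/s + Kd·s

Substituting values: C(s) = 6 + 5/s + 0.57s = (0.57s² + 6s + 5)/s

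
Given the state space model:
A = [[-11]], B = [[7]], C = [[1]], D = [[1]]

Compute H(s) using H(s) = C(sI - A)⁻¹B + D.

(sI - A)⁻¹ = 1/(s + 11). H(s) = 1×7/(s + 11) + 1 = (s + 18)/(s + 11).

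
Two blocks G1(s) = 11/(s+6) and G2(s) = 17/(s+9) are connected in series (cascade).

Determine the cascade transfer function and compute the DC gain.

Series: multiply transfer functions. G_eq = 11/(s+6) × 17/(s+9) = 187/((s+6)(s+9)). DC gain = 187/(6×9) = 3.4630.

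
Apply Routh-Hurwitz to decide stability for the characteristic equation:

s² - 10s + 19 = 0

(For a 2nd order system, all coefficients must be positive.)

Coefficients: 1, -10, 19. b=-10 not positive, so system is unstable.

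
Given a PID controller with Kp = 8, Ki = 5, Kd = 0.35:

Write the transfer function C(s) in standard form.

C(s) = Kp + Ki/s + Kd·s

Substituting values: C(s) = 8 + 5/s + 0.35s = (0.35s² + 8s + 5)/s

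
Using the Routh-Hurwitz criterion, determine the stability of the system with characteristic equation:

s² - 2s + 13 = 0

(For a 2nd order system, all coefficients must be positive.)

Coefficients: 1, -2, 13. b=-2 not positive, so system is unstable.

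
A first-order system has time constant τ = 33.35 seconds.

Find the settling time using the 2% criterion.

For first-order system, 2% settling time ≈ 4τ = 4 × 33.35 = 133.4 s.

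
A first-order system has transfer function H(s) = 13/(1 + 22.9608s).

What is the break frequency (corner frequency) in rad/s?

Corner frequency = 1/τ = 1/22.9608 = 0.044 rad/s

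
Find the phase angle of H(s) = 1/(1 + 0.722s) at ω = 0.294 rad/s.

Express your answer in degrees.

Phase = -arctan(ωτ) = -arctan(0.294 × 0.722) = -12.0°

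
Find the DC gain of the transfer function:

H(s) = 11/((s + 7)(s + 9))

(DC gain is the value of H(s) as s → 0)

DC gain = H(0) = 11/(7 × 9) = 11/63 = 0.1746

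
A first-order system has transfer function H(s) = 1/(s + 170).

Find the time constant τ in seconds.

For H(s) = 1/(s + 1/τ), the pole is at -1/τ = -170, so τ = 1/170 = 0.0059 s.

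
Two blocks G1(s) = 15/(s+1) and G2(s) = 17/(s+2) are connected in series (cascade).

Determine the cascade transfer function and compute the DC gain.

Series: multiply transfer functions. G_eq = 15/(s+1) × 17/(s+2) = 255/((s+1)(s+2)). DC gain = 255/(1×2) = 127.5.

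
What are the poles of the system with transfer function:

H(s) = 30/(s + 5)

Pole is where denominator = 0: s + 5 = 0, so s = -5.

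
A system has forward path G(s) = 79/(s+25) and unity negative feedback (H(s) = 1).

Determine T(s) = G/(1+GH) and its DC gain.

T(s) = G/(1+GH) = [79/(s+25)] / [1 + 79/(s+25)] = 79/(s+25+79) = 79/(s+104). DC gain = 79/104 = 0.7596.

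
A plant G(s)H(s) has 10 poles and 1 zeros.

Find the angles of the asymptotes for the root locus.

n - m = 10 - 1 = 9. Angles: θk = (2k + 1)·180°/9 = 20°, 60°, 100°, 140°, 180°, 220°, 260°, 300°, 340°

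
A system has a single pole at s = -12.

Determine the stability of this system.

Pole at s = -12 is in the left half-plane. Stable.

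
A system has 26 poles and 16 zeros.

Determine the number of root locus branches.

Root locus has n branches where n = number of poles = 26.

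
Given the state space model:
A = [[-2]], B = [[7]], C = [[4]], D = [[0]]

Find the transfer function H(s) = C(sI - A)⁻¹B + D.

(sI - A)⁻¹ = 1/(s + 2). H(s) = 4 × 7/(s + 2) + 0 = 28/(s + 2).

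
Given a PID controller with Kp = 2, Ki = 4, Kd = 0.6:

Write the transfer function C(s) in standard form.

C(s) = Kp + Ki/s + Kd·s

Substituting values: C(s) = 2 + 4/s + 0.6s = (0.6s² + 2s + 4)/s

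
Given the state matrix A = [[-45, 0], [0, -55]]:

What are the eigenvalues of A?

For diagonal matrix, eigenvalues are diagonal entries: λ₁ = -45, λ₂ = -55.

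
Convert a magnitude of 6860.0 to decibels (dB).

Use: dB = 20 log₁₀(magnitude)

dB = 20 log₁₀(6860.0) = 76.7 dB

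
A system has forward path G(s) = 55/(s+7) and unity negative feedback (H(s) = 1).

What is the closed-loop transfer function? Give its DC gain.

T(s) = G/(1+GH) = [55/(s+7)] / [1 + 55/(s+7)] = 55/(s+7+55) = 55/(s+62). DC gain = 55/62 = 0.8871.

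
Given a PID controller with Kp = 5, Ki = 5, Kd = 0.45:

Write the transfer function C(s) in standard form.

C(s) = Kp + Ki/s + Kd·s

Substituting values: C(s) = 5 + 5/s + 0.45s = (0.45s² + 5s + 5)/s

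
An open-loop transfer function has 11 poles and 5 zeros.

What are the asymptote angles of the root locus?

n - m = 11 - 5 = 6. Angles: θk = (2k + 1)·180°/6 = 30°, 90°, 150°, 210°, 270°, 330°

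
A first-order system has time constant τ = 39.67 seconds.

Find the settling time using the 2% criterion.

For first-order system, 2% settling time ≈ 4τ = 4 × 39.67 = 158.68 s.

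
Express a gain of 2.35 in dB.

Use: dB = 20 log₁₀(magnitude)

dB = 20 log₁₀(2.35) = 7.4 dB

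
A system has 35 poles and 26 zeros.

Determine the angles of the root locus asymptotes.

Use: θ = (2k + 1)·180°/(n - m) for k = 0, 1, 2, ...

n - m = 35 - 26 = 9. Angles: θk = (2k + 1)·180°/9 = 20°, 60°, 100°, 140°, 180°, 220°, 260°, 300°, 340°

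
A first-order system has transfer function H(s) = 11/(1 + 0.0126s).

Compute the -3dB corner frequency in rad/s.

Corner frequency = 1/τ = 1/0.0126 = 79.365 rad/s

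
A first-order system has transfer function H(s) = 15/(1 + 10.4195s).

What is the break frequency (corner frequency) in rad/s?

Corner frequency = 1/τ = 1/10.4195 = 0.096 rad/s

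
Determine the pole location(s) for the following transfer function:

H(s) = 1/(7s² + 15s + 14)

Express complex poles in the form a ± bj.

Discriminant = 15² - 4×7×14 = 225 - 392 = -167 < 0, so the poles are a complex conjugate pair s = (-15 ± j√167)/(2×7). Real part = -15/(2×7) = -15/14 ≈ -1.0714; imaginary part = ±√167/(2×7) ≈ 0.9231. Poles: s = -1.0714 ± 0.9231j.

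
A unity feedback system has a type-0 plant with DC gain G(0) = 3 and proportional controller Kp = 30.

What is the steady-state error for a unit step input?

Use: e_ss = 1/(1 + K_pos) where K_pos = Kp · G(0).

K_pos = Kp · G(0) = 30 × 3 = 90. e_ss = 1/(1 + 90) = 0.0110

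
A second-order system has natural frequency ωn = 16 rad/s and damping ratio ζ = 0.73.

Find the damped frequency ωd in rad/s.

ωd = ωn√(1 - ζ²) = 16√(1 - 0.73²) = 10.94 rad/s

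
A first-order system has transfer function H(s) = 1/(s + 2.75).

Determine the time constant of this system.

For H(s) = 1/(s + 1/τ), the pole is at -1/τ = -2.75, so τ = 1/2.75 = 0.3636 s.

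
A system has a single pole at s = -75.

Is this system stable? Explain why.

Pole at s = -75 is in the left half-plane. Stable.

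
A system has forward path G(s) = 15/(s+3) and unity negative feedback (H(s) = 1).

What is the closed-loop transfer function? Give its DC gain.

T(s) = G/(1+GH) = [15/(s+3)] / [1 + 15/(s+3)] = 15/(s+3+15) = 15/(s+18). DC gain = 15/18 = 0.8333.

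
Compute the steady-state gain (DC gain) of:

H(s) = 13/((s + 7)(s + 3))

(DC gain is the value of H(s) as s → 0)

DC gain = H(0) = 13/(7 × 3) = 13/21 = 0.6190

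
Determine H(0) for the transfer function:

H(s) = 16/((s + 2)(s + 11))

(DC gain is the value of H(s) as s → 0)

DC gain = H(0) = 16/(2 × 11) = 16/22 = 0.7273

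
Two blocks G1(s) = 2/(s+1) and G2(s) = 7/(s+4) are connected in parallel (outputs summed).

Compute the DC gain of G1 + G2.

Parallel: G_eq = G1 + G2. DC gain = G1(0) + G2(0) = 2/1 + 7/4 = 2 + 1.75 = 3.75.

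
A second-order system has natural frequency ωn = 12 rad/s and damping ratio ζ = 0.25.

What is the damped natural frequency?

ωd = ωn√(1 - ζ²) = 12√(1 - 0.25²) = 11.62 rad/s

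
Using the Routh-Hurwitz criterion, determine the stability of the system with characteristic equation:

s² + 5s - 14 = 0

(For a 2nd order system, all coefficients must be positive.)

Coefficients: 1, 5, -14. c=-14 not positive, so system is unstable.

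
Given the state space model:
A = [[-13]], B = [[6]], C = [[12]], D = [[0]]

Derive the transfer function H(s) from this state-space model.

(sI - A)⁻¹ = 1/(s + 13). H(s) = 12 × 6/(s + 13) + 0 = 72/(s + 13).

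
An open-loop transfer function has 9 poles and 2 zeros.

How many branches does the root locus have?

Root locus has n branches where n = number of poles = 9.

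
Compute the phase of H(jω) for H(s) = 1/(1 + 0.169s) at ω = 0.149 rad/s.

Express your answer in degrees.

Phase = -arctan(ωτ) = -arctan(0.149 × 0.169) = -1.4°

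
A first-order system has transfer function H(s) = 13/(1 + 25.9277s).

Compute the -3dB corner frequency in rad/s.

Corner frequency = 1/τ = 1/25.9277 = 0.039 rad/s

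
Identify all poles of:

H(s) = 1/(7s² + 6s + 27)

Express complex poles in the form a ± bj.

Discriminant = 6² - 4×7×27 = 36 - 756 = -720 < 0, so the poles are a complex conjugate pair s = (-6 ± j√720)/(2×7). Real part = -6/(2×7) = -6/14 ≈ -0.4286; imaginary part = ±√720/(2×7) ≈ 1.9166. Poles: s = -0.4286 ± 1.9166j.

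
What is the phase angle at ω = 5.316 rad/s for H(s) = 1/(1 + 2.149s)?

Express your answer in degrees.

Phase = -arctan(ωτ) = -arctan(5.316 × 2.149) = -85.0°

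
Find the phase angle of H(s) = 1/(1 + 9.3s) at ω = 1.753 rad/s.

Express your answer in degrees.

Phase = -arctan(ωτ) = -arctan(1.753 × 9.3) = -86.5°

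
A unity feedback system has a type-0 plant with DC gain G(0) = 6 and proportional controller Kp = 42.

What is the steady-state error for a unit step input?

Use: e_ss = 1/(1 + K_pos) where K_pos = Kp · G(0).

K_pos = Kp · G(0) = 42 × 6 = 252. e_ss = 1/(1 + 252) = 0.0040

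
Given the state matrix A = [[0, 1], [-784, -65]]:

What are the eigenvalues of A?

det(A - λI) = λ² - (-65)λ + 784 = (λ - (-49))(λ - (-16)). Eigenvalues: -49, -16.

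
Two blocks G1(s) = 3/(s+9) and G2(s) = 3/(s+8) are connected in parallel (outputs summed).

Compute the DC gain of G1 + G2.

Parallel: G_eq = G1 + G2. DC gain = G1(0) + G2(0) = 3/9 + 3/8 = 0.3333 + 0.375 = 0.7083.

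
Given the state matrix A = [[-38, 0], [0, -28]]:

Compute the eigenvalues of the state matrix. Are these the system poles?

For diagonal matrix, eigenvalues are diagonal entries: λ₁ = -38, λ₂ = -28. Eigenvalues of A = system poles.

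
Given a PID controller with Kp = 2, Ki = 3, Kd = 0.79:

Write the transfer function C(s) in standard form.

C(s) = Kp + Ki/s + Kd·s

Substituting values: C(s) = 2 + 3/s + 0.79s = (0.79s² + 2s + 3)/s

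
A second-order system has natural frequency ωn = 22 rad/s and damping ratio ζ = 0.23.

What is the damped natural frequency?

ωd = ωn√(1 - ζ²) = 22√(1 - 0.23²) = 21.41 rad/s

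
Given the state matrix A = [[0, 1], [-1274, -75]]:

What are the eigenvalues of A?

det(A - λI) = λ² - (-75)λ + 1274 = (λ - (-26))(λ - (-49)). Eigenvalues: -26, -49.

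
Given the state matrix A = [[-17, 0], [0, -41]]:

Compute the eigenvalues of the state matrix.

For diagonal matrix, eigenvalues are diagonal entries: λ₁ = -17, λ₂ = -41.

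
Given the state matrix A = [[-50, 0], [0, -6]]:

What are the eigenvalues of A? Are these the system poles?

For diagonal matrix, eigenvalues are diagonal entries: λ₁ = -50, λ₂ = -6. Eigenvalues of A = system poles.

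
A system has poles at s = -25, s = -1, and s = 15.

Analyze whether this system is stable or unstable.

Pole(s) at s = 15 are not in the left half-plane. System is unstable.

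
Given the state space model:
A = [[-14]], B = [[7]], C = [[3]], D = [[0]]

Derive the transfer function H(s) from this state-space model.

(sI - A)⁻¹ = 1/(s + 14). H(s) = 3 × 7/(s + 14) + 0 = 21/(s + 14).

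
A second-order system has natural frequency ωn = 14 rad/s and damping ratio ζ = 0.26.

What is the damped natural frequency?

ωd = ωn√(1 - ζ²) = 14√(1 - 0.26²) = 13.52 rad/s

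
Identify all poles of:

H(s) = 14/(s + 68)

Pole is where denominator = 0: s + 68 = 0, so s = -68.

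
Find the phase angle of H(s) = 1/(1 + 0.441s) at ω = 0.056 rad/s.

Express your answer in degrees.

Phase = -arctan(ωτ) = -arctan(0.056 × 0.441) = -1.4°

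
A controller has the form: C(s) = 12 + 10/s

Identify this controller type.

This is a Proportional-Integral (PI) controller.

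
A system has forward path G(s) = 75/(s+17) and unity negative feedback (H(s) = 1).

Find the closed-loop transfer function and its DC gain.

T(s) = G/(1+GH) = [75/(s+17)] / [1 + 75/(s+17)] = 75/(s+17+75) = 75/(s+92). DC gain = 75/92 = 0.8152.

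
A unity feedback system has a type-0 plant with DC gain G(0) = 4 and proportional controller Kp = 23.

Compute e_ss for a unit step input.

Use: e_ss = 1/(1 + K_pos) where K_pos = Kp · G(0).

K_pos = Kp · G(0) = 23 × 4 = 92. e_ss = 1/(1 + 92) = 0.0108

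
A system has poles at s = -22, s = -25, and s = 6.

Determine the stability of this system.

Pole(s) at s = 6 are not in the left half-plane. System is unstable.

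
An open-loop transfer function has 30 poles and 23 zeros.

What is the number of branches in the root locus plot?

Root locus has n branches where n = number of poles = 30.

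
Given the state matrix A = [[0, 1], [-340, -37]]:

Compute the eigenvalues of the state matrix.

det(A - λI) = λ² - (-37)λ + 340 = (λ - (-20))(λ - (-17)). Eigenvalues: -20, -17.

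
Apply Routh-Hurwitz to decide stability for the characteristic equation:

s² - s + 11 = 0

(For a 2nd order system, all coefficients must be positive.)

Coefficients: 1, -1, 11. b=-1 not positive, so system is unstable.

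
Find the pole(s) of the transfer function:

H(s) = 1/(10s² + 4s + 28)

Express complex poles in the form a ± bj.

Discriminant = 4² - 4×10×28 = 16 - 1120 = -1104 < 0, so the poles are a complex conjugate pair s = (-4 ± j√1104)/(2×10). Real part = -4/(2×10) = -4/20 = -0.2; imaginary part = ±√1104/(2×10) ≈ 1.6613. Poles: s = -0.2 ± 1.6613j.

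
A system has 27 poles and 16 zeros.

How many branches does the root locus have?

Root locus has n branches where n = number of poles = 27.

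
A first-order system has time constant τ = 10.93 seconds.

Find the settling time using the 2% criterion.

For first-order system, 2% settling time ≈ 4τ = 4 × 10.93 = 43.72 s.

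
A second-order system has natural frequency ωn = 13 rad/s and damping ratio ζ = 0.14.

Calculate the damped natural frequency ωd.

ωd = ωn√(1 - ζ²) = 13√(1 - 0.14²) = 12.87 rad/s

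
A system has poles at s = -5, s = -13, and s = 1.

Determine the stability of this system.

Pole(s) at s = 1 are not in the left half-plane. System is unstable.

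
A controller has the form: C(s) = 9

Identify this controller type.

This is a Proportional (P) controller.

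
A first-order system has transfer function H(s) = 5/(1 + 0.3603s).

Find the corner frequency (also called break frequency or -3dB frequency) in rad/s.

Corner frequency = 1/τ = 1/0.3603 = 2.775 rad/s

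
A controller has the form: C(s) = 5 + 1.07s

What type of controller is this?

This is a Proportional-Derivative (PD) controller.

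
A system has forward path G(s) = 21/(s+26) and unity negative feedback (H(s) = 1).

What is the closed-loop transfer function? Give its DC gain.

T(s) = G/(1+GH) = [21/(s+26)] / [1 + 21/(s+26)] = 21/(s+26+21) = 21/(s+47). DC gain = 21/47 = 0.4468.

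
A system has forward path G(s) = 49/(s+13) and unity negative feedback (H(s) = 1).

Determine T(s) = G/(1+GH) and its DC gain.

T(s) = G/(1+GH) = [49/(s+13)] / [1 + 49/(s+13)] = 49/(s+13+49) = 49/(s+62). DC gain = 49/62 = 0.7903.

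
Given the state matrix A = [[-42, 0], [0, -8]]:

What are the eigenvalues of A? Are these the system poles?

For diagonal matrix, eigenvalues are diagonal entries: λ₁ = -42, λ₂ = -8. Eigenvalues of A = system poles.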